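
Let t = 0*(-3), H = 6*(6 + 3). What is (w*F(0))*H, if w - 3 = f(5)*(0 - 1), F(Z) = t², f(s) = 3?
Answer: 0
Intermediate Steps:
H = 54 (H = 6*9 = 54)
t = 0
F(Z) = 0 (F(Z) = 0² = 0)
w = 0 (w = 3 + 3*(0 - 1) = 3 + 3*(-1) = 3 - 3 = 0)
(w*F(0))*H = (0*0)*54 = 0*54 = 0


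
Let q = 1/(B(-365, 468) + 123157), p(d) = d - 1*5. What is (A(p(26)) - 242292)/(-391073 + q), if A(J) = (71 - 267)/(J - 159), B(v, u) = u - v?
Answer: 690957006500/1115250249187 ≈ 0.61955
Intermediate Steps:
p(d) = -5 + d (p(d) = d - 5 = -5 + d)
A(J) = -196/(-159 + J)
q = 1/123990 (q = 1/((468 - 1*(-365)) + 123157) = 1/((468 + 365) + 123157) = 1/(833 + 123157) = 1/123990 ≈ 8.0652e-6)
(A(p(26)) - 242292)/(-391073 + q) = (-196/(-159 + (-5 + 26)) - 242292)/(-391073 + 1/123990) = (-196/(-159 + 21) - 242292)/(-48489141269/123990) = (-196/(-138) - 242292)*(-123990/48489141269) = (-196*(-1/138) - 242292)*(-123990/48489141269) = (98/69 - 242292)*(-123990/48489141269) = -16718050/69*(-123990/48489141269) = 690957006500/1115250249187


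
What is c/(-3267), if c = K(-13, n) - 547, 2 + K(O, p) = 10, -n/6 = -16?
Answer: 49/297 ≈ 0.16498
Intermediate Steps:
n = 96 (n = -6*(-16) = 96)
K(O, p) = 8 (K(O, p) = -2 + 10 = 8)
c = -539 (c = 8 - 547 = -539)
c/(-3267) = -539/(-3267) = -539*(-1/3267) = 49/297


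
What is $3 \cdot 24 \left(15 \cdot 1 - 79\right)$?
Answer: $-4608$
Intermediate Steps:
$3 \cdot 24 \left(15 \cdot 1 - 79\right) = 72 \left(15 - 79\right) = 72 \left(-64\right) = -4608$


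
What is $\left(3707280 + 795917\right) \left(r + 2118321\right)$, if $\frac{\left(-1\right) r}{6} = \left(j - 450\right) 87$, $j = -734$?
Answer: $12322408671693$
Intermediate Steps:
$r = 618048$ ($r = - 6 \left(-734 - 450\right) 87 = - 6 \left(\left(-1184\right) 87\right) = \left(-6\right) \left(-103008\right) = 618048$)
$\left(3707280 + 795917\right) \left(r + 2118321\right) = \left(3707280 + 795917\right) \left(618048 + 2118321\right) = 4503197 \cdot 2736369 = 12322408671693$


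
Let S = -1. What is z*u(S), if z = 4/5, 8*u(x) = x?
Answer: -⅒ ≈ -0.10000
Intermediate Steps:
u(x) = x/8
z = ⅘ (z = 4*(⅕) = ⅘ ≈ 0.80000)
z*u(S) = 4*((⅛)*(-1))/5 = (⅘)*(-⅛) = -⅒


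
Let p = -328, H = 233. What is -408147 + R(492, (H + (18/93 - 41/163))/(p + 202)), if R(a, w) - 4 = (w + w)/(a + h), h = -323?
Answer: -2439756133741/5977699 ≈ -4.0814e+5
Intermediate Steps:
R(a, w) = 4 + 2*w/(-323 + a) (R(a, w) = 4 + (w + w)/(a - 323) = 4 + (2*w)/(-323 + a) = 4 + 2*w/(-323 + a))
-408147 + R(492, (H + (18/93 - 41/163))/(p + 202)) = -408147 + 2*(-646 + (233 + (18/93 - 41/163))/(-328 + 202) + 2*492)/(-323 + 492) = -408147 + 2*(-646 + (233 + (18*(1/93) - 41*1/163))/(-126) + 984)/169 = -408147 + 2*(1/169)*(-646 + (233 + (6/31 - 41/163))*(-1/126) + 984) = -408147 + 2*(1/169)*(-646 + (233 - 293/5053)*(-1/126) + 984) = -408147 + 2*(1/169)*(-646 + (1177056/5053)*(-1/126) + 984) = -408147 + 2*(1/169)*(-646 - 65392/35371 + 984) = -408147 + 2*(1/169)*(11890006/35371) = -408147 + 23780012/5977699 = -2439756133741/5977699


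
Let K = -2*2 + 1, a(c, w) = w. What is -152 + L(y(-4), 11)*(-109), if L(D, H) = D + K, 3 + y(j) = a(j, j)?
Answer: 938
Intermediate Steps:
K = -3 (K = -4 + 1 = -3)
y(j) = -3 + j
L(D, H) = -3 + D (L(D, H) = D - 3 = -3 + D)
-152 + L(y(-4), 11)*(-109) = -152 + (-3 + (-3 - 4))*(-109) = -152 + (-3 - 7)*(-109) = -152 - 10*(-109) = -152 + 1090 = 938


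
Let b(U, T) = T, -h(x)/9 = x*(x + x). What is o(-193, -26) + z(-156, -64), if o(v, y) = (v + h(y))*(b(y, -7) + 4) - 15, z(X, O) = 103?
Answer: 37171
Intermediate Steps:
h(x) = -18*x**2 (h(x) = -9*x*(x + x) = -9*x*2*x = -18*x**2)
o(v, y) = -15 - 3*v + 54*y**2 (o(v, y) = (v - 18*y**2)*(-7 + 4) - 15 = (v - 18*y**2)*(-3) - 15 = (-3*v + 54*y**2) - 15 = -15 - 3*v + 54*y**2)
o(-193, -26) + z(-156, -64) = (-15 - 3*(-193) + 54*(-26)**2) + 103 = (-15 + 579 + 54*676) + 103 = (-15 + 579 + 36504) + 103 = 37068 + 103 = 37171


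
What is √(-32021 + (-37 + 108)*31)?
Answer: 2*I*√7455 ≈ 172.68*I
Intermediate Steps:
√(-32021 + (-37 + 108)*31) = √(-32021 + 71*31) = √(-32021 + 2201) = √(-29820) = 2*I*√7455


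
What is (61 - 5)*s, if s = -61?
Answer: -3416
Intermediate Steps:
(61 - 5)*s = (61 - 5)*(-61) = 56*(-61) = -3416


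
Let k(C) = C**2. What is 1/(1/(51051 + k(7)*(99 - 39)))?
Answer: 53991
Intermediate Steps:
1/(1/(51051 + k(7)*(99 - 39))) = 1/(1/(51051 + 7**2*(99 - 39))) = 1/(1/(51051 + 49*60)) = 1/(1/(51051 + 2940)) = 1/(1/53991) = 53991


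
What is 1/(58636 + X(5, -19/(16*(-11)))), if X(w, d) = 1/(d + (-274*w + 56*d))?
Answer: 240037/14074809356 ≈ 1.7054e-5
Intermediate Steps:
X(w, d) = 1/(-274*w + 57*d)
1/(58636 + X(5, -19/(16*(-11)))) = 1/(58636 + 1/(-274*5 + 57*(-19/(16*(-11))))) = 1/(58636 + 1/(-1370 + 57*(-19/(-176)))) = 1/(58636 + 1/(-1370 + 57*(-19*(-1/176)))) = 1/(58636 + 1/(-1370 + 57*(19/176))) = 1/(58636 + 1/(-1370 + 1083/176)) = 1/(58636 + 1/(-240037/176)) = 1/(58636 - 176/240037) = 1/(14074809356/240037) = 240037/14074809356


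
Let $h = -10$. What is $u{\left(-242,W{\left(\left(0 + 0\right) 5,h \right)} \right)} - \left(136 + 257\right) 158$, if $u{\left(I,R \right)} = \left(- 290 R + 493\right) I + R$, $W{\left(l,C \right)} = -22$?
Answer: $-1725382$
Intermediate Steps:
$u{\left(I,R \right)} = R + I \left(493 - 290 R\right)$ ($u{\left(I,R \right)} = \left(493 - 290 R\right) I + R = I \left(493 - 290 R\right) + R = R + I \left(493 - 290 R\right)$)
$u{\left(-242,W{\left(\left(0 + 0\right) 5,h \right)} \right)} - \left(136 + 257\right) 158 = \left(-22 + 493 \left(-242\right) - \left(-70180\right) \left(-22\right)\right) - \left(136 + 257\right) 158 = \left(-22 - 119306 - 1543960\right) - 393 \cdot 158 = -1663288 - 62094 = -1725382$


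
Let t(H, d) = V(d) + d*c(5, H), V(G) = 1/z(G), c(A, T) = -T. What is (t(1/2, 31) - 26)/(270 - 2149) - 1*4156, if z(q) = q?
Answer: -484163117/116498 ≈ -4156.0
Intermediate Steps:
V(G) = 1/G
t(H, d) = 1/d - H*d (t(H, d) = 1/d + d*(-H) = 1/d - H*d)
(t(1/2, 31) - 26)/(270 - 2149) - 1*4156 = ((1/31 - 1*31/2) - 26)/(270 - 2149) - 1*4156 = ((1/31 - 1*1/2*31) - 26)/(-1879) - 4156 = ((1/31 - 31/2) - 26)*(-1/1879) - 4156 = (-959/62 - 26)*(-1/1879) - 4156 = -2571/62*(-1/1879) - 4156 = 2571/116498 - 4156 = -484163117/116498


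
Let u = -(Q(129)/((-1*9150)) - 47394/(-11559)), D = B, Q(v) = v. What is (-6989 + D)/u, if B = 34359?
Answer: -321642660500/48018221 ≈ -6698.3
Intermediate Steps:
D = 34359
u = -48018221/11751650 (u = -(129/((-1*9150)) - 47394/(-11559)) = -(129/(-9150) - 47394*(-1/11559)) = -(129*(-1/9150) + 15798/3853) = -(-43/3050 + 15798/3853) = -1*48018221/11751650 = -48018221/11751650 ≈ -4.0861)
(-6989 + D)/u = (-6989 + 34359)/(-48018221/11751650) = 27370*(-11751650/48018221) = -321642660500/48018221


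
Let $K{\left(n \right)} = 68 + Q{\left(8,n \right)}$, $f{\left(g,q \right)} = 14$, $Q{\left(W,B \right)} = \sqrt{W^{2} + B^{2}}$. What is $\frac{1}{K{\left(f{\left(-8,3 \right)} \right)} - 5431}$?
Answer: $- \frac{5363}{28761509} - \frac{2 \sqrt{65}}{28761509} \approx -0.00018703$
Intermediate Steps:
$Q{\left(W,B \right)} = \sqrt{B^{2} + W^{2}}$
$K{\left(n \right)} = 68 + \sqrt{64 + n^{2}}$ ($K{\left(n \right)} = 68 + \sqrt{n^{2} + 8^{2}} = 68 + \sqrt{n^{2} + 64} = 68 + \sqrt{64 + n^{2}}$)
$\frac{1}{K{\left(f{\left(-8,3 \right)} \right)} - 5431} = \frac{1}{\left(68 + \sqrt{64 + 14^{2}}\right) - 5431} = \frac{1}{\left(68 + \sqrt{64 + 196}\right) - 5431} = \frac{1}{\left(68 + \sqrt{260}\right) - 5431} = \frac{1}{\left(68 + 2 \sqrt{65}\right) - 5431} = \frac{1}{-5363 + 2 \sqrt{65}}$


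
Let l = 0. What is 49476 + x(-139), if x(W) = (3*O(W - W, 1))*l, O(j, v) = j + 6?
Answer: 49476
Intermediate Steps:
O(j, v) = 6 + j
x(W) = 0 (x(W) = (3*(6 + (W - W)))*0 = (3*(6 + 0))*0 = (3*6)*0 = 18*0 = 0)
49476 + x(-139) = 49476 + 0 = 49476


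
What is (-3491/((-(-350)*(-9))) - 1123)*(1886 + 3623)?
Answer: -2781225733/450 ≈ -6.1805e+6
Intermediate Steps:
(-3491/((-(-350)*(-9))) - 1123)*(1886 + 3623) = (-3491/((-350*9)) - 1123)*5509 = (-3491/(-3150) - 1123)*5509 = (-3491*(-1/3150) - 1123)*5509 = (3491/3150 - 1123)*5509 = -3533959/3150*5509 = -2781225733/450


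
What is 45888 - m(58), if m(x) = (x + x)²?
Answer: 32432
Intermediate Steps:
m(x) = 4*x² (m(x) = (2*x)² = 4*x²)
45888 - m(58) = 45888 - 4*58² = 45888 - 4*3364 = 45888 - 1*13456 = 45888 - 13456 = 32432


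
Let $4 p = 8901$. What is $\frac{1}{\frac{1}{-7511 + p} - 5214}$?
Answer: $- \frac{21143}{110239606} \approx -0.00019179$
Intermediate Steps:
$p = \frac{8901}{4}$ ($p = \frac{1}{4} \cdot 8901 = \frac{8901}{4} \approx 2225.3$)
$\frac{1}{\frac{1}{-7511 + p} - 5214} = \frac{1}{\frac{1}{-7511 + \frac{8901}{4}} - 5214} = \frac{1}{\frac{1}{- \frac{21143}{4}} - 5214} = \frac{1}{- \frac{4}{21143} - 5214} = \frac{1}{- \frac{110239606}{21143}} = - \frac{21143}{110239606}$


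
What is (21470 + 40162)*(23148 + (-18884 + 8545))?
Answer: 789444288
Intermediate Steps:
(21470 + 40162)*(23148 + (-18884 + 8545)) = 61632*(23148 - 10339) = 61632*12809 = 789444288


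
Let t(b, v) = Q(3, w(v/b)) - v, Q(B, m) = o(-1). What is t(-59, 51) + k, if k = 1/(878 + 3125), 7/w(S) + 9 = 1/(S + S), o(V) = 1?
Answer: -200149/4003 ≈ -50.000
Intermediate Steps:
w(S) = 7/(-9 + 1/(2*S)) (w(S) = 7/(-9 + 1/(S + S)) = 7/(-9 + 1/(2*S)))
k = 1/4003 ≈ 0.00024981
Q(B, m) = 1
t(b, v) = 1 - v
t(-59, 51) + k = (1 - 1*51) + 1/4003 = (1 - 51) + 1/4003 = -50 + 1/4003 = -200149/4003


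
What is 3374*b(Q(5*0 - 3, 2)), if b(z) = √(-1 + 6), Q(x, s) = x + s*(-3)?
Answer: 3374*√5 ≈ 7544.5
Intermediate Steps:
Q(x, s) = x - 3*s
b(z) = √5
3374*b(Q(5*0 - 3, 2)) = 3374*√5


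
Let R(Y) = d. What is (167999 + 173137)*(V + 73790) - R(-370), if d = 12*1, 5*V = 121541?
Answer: 167324137716/5 ≈ 3.3465e+10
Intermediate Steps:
V = 121541/5 (V = (⅕)*121541 = 121541/5 ≈ 24308.)
d = 12
R(Y) = 12
(167999 + 173137)*(V + 73790) - R(-370) = (167999 + 173137)*(121541/5 + 73790) - 1*12 = 341136*(490491/5) - 12 = 167324137776/5 - 12 = 167324137716/5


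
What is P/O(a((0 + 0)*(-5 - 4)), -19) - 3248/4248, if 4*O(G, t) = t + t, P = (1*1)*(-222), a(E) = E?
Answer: 228050/10089 ≈ 22.604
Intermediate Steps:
P = -222 (P = 1*(-222) = -222)
O(G, t) = t/2 (O(G, t) = (t + t)/4 = (2*t)/4 = t/2)
P/O(a((0 + 0)*(-5 - 4)), -19) - 3248/4248 = -222/((½)*(-19)) - 3248/4248 = -222/(-19/2) - 3248*1/4248 = -222*(-2/19) - 406/531 = 444/19 - 406/531 = 228050/10089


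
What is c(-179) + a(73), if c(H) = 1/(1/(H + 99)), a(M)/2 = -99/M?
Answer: -6038/73 ≈ -82.712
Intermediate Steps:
a(M) = -198/M (a(M) = 2*(-99/M) = -198/M)
c(H) = 99 + H (c(H) = 1/(1/(99 + H)) = 99 + H)
c(-179) + a(73) = (99 - 179) - 198/73 = -80 - 198*1/73 = -80 - 198/73 = -6038/73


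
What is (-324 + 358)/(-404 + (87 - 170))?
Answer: -34/487 ≈ -0.069815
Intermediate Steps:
(-324 + 358)/(-404 + (87 - 170)) = 34/(-404 - 83) = 34/(-487) = 34*(-1/487) = -34/487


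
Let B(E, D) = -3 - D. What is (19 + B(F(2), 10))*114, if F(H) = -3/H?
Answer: 684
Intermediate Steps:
(19 + B(F(2), 10))*114 = (19 + (-3 - 1*10))*114 = (19 + (-3 - 10))*114 = (19 - 13)*114 = 6*114 = 684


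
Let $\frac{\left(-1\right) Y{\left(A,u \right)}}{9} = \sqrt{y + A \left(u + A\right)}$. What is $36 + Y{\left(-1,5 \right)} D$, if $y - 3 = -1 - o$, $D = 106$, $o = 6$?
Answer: $36 - 1908 i \sqrt{2} \approx 36.0 - 2698.3 i$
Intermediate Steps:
$y = -4$ ($y = 3 - 7 = -4$)
$Y{\left(A,u \right)} = - 9 \sqrt{-4 + A \left(A + u\right)}$ ($Y{\left(A,u \right)} = - 9 \sqrt{-4 + A \left(u + A\right)} = - 9 \sqrt{-4 + A \left(A + u\right)}$)
$36 + Y{\left(-1,5 \right)} D = 36 + - 9 \sqrt{-4 + \left(-1\right)^{2} - 5} \cdot 106 = 36 + - 9 \sqrt{-4 + 1 - 5} \cdot 106 = 36 + - 9 \sqrt{-8} \cdot 106 = 36 + - 9 \cdot 2 i \sqrt{2} \cdot 106 = 36 + - 18 i \sqrt{2} \cdot 106 = 36 - 1908 i \sqrt{2}$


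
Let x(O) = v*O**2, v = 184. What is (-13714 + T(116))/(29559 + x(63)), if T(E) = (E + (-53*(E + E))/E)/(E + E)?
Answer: -530273/29381060 ≈ -0.018048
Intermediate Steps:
x(O) = 184*O**2
T(E) = (-106 + E)/(2*E) (T(E) = (E + (-106*E)/E)/((2*E)) = (E + (-106*E)/E)*(1/(2*E)) = (E - 106)*(1/(2*E)) = (-106 + E)*(1/(2*E)) = (-106 + E)/(2*E))
(-13714 + T(116))/(29559 + x(63)) = (-13714 + (1/2)*(-106 + 116)/116)/(29559 + 184*63**2) = (-13714 + (1/2)*(1/116)*10)/(29559 + 184*3969) = (-13714 + 5/116)/(29559 + 730296) = -1590819/116/759855 = -1590819/116*1/759855 = -530273/29381060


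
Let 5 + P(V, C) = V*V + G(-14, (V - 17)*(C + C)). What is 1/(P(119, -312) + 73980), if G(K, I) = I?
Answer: 1/24488 ≈ 4.0836e-5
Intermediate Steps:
P(V, C) = -5 + V² + 2*C*(-17 + V) (P(V, C) = -5 + (V*V + (V - 17)*(C + C)) = -5 + (V² + (-17 + V)*(2*C)) = -5 + (V² + 2*C*(-17 + V)) = -5 + V² + 2*C*(-17 + V))
1/(P(119, -312) + 73980) = 1/((-5 + 119² + 2*(-312)*(-17 + 119)) + 73980) = 1/((-5 + 14161 + 2*(-312)*102) + 73980) = 1/((-5 + 14161 - 63648) + 73980) = 1/(-49492 + 73980) = 1/24488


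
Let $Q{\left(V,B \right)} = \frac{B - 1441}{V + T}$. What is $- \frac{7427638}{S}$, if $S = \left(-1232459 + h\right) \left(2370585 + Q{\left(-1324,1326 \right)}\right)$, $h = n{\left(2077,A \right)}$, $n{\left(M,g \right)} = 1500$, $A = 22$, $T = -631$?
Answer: $\frac{63134923}{24803790614107} \approx 2.5454 \cdot 10^{-6}$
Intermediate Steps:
$Q{\left(V,B \right)} = \frac{-1441 + B}{-631 + V}$ ($Q{\left(V,B \right)} = \frac{B - 1441}{V - 631} = \frac{-1441 + B}{-631 + V}$)
$h = 1500$
$S = - \frac{49607581228214}{17}$ ($S = \left(-1232459 + 1500\right) \left(2370585 + \frac{-1441 + 1326}{-631 - 1324}\right) = - 1230959 \left(2370585 + \frac{1}{-1955} \left(-115\right)\right) = - 1230959 \left(2370585 - - \frac{1}{17}\right) = - 1230959 \left(2370585 + \frac{1}{17}\right) = \left(-1230959\right) \frac{40299946}{17} = - \frac{49607581228214}{17} \approx -2.9181 \cdot 10^{12}$)
$- \frac{7427638}{S} = - \frac{7427638}{- \frac{49607581228214}{17}} = \left(-7427638\right) \left(- \frac{17}{49607581228214}\right) = \frac{63134923}{24803790614107}$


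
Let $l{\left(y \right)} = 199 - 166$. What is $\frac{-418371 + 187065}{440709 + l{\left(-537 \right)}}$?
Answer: $- \frac{38551}{73457} \approx -0.52481$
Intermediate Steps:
$l{\left(y \right)} = 33$ ($l{\left(y \right)} = 199 - 166 = 33$)
$\frac{-418371 + 187065}{440709 + l{\left(-537 \right)}} = \frac{-418371 + 187065}{440709 + 33} = - \frac{231306}{440742} = \left(-231306\right) \frac{1}{440742} = - \frac{38551}{73457}$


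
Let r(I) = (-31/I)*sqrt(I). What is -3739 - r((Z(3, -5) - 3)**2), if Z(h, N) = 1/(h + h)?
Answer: -63377/17 ≈ -3728.1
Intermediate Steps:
Z(h, N) = 1/(2*h)
r(I) = -31/sqrt(I)
-3739 - r((Z(3, -5) - 3)**2) = -3739 - (-31)/sqrt(((1/2)/3 - 3)**2) = -3739 - (-31)/sqrt(((1/2)*(1/3) - 3)**2) = -3739 - (-31)/sqrt((1/6 - 3)**2) = -3739 - (-31)/sqrt((-17/6)**2) = -3739 - (-31)/sqrt(289/36) = -3739 - (-31)*6/17 = -3739 - 1*(-186/17) = -3739 + 186/17 = -63377/17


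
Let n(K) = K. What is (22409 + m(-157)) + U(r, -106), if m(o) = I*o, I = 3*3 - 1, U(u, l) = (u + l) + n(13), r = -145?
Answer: 20915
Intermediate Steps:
U(u, l) = 13 + l + u (U(u, l) = (u + l) + 13 = (l + u) + 13 = 13 + l + u)
I = 8 (I = 9 - 1 = 8)
m(o) = 8*o
(22409 + m(-157)) + U(r, -106) = (22409 + 8*(-157)) + (13 - 106 - 145) = (22409 - 1256) - 238 = 21153 - 238 = 20915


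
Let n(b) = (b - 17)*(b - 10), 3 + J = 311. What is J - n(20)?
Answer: 278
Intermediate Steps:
J = 308 (J = -3 + 311 = 308)
n(b) = (-17 + b)*(-10 + b)
J - n(20) = 308 - (170 + 20² - 27*20) = 308 - (170 + 400 - 540) = 308 - 1*30 = 308 - 30 = 278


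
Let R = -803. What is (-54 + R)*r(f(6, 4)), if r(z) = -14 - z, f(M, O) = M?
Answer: 17140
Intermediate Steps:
(-54 + R)*r(f(6, 4)) = (-54 - 803)*(-14 - 1*6) = -857*(-14 - 6) = -857*(-20) = 17140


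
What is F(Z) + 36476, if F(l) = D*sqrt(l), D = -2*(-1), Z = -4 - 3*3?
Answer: 36476 + 2*I*sqrt(13) ≈ 36476.0 + 7.2111*I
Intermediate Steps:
Z = -13 (Z = -4 - 9 = -13)
D = 2
F(l) = 2*sqrt(l)
F(Z) + 36476 = 2*sqrt(-13) + 36476 = 2*(I*sqrt(13)) + 36476 = 2*I*sqrt(13) + 36476 = 36476 + 2*I*sqrt(13)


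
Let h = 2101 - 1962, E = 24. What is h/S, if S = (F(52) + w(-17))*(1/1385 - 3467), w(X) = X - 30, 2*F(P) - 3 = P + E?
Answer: 38503/7202691 ≈ 0.0053456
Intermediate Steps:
F(P) = 27/2 + P/2 (F(P) = 3/2 + (P + 24)/2 = 3/2 + (24 + P)/2 = 3/2 + (12 + P/2) = 27/2 + P/2)
w(X) = -30 + X
h = 139
S = 7202691/277 (S = ((27/2 + (½)*52) + (-30 - 17))*(1/1385 - 3467) = ((27/2 + 26) - 47)*(1/1385 - 3467) = (79/2 - 47)*(-4801794/1385) = -15/2*(-4801794/1385) = 7202691/277 ≈ 26003.)
h/S = 139/(7202691/277) = 139*(277/7202691) = 38503/7202691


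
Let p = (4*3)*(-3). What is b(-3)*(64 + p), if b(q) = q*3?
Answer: -252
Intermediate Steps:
p = -36 (p = 12*(-3) = -36)
b(q) = 3*q
b(-3)*(64 + p) = (3*(-3))*(64 - 36) = -9*28 = -252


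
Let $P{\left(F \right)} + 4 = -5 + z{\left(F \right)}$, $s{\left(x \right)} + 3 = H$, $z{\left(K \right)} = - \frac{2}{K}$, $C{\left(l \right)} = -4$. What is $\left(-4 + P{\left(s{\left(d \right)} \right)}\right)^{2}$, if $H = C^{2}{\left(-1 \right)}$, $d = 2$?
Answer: $\frac{29241}{169} \approx 173.02$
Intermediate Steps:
$H = 16$ ($H = \left(-4\right)^{2} = 16$)
$s{\left(x \right)} = 13$ ($s{\left(x \right)} = -3 + 16 = 13$)
$P{\left(F \right)} = -9 - \frac{2}{F}$ ($P{\left(F \right)} = -4 - \left(5 + \frac{2}{F}\right) = -9 - \frac{2}{F}$)
$\left(-4 + P{\left(s{\left(d \right)} \right)}\right)^{2} = \left(-4 - \left(9 + \frac{2}{13}\right)\right)^{2} = \left(-4 - \frac{119}{13}\right)^{2} = \left(- \frac{171}{13}\right)^{2} = \frac{29241}{169}$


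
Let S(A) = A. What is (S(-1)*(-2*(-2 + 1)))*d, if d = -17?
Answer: 34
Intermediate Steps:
(S(-1)*(-2*(-2 + 1)))*d = -(-2)*(-2 + 1)*(-17) = -(-2)*(-1)*(-17) = -1*2*(-17) = -2*(-17) = 34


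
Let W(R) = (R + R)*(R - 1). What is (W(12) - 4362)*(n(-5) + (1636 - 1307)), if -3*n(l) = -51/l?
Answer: -6671544/5 ≈ -1.3343e+6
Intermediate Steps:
n(l) = 17/l (n(l) = -(-17)/l = 17/l)
W(R) = 2*R*(-1 + R) (W(R) = (2*R)*(-1 + R) = 2*R*(-1 + R))
(W(12) - 4362)*(n(-5) + (1636 - 1307)) = (2*12*(-1 + 12) - 4362)*(17/(-5) + (1636 - 1307)) = (2*12*11 - 4362)*(17*(-1/5) + 329) = (264 - 4362)*(-17/5 + 329) = -4098*1628/5 = -6671544/5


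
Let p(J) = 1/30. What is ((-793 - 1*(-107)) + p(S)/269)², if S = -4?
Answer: 30647506368361/65124900 ≈ 4.7060e+5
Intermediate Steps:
p(J) = 1/30
((-793 - 1*(-107)) + p(S)/269)² = ((-793 - 1*(-107)) + (1/30)/269)² = ((-793 + 107) + (1/30)*(1/269))² = (-686 + 1/8070)² = (-5536019/8070)² = 30647506368361/65124900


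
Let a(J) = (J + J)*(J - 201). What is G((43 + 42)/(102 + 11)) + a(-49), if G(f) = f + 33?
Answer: 2772314/113 ≈ 24534.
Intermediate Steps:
a(J) = 2*J*(-201 + J) (a(J) = (2*J)*(-201 + J) = 2*J*(-201 + J))
G(f) = 33 + f
G((43 + 42)/(102 + 11)) + a(-49) = (33 + (43 + 42)/(102 + 11)) + 2*(-49)*(-201 - 49) = (33 + 85/113) + 2*(-49)*(-250) = (33 + 85*(1/113)) + 24500 = (33 + 85/113) + 24500 = 3814/113 + 24500 = 2772314/113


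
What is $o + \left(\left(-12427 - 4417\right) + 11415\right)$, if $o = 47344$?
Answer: $41915$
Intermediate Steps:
$o + \left(\left(-12427 - 4417\right) + 11415\right) = 47344 + \left(\left(-12427 - 4417\right) + 11415\right) = 47344 + \left(-16844 + 11415\right) = 47344 - 5429 = 41915$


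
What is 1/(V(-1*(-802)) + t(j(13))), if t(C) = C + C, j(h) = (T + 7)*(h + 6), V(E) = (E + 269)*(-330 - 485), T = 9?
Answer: -1/872257 ≈ -1.1465e-6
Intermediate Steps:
V(E) = -219235 - 815*E (V(E) = (269 + E)*(-815) = -219235 - 815*E)
j(h) = 96 + 16*h (j(h) = (9 + 7)*(h + 6) = 16*(6 + h) = 96 + 16*h)
t(C) = 2*C
1/(V(-1*(-802)) + t(j(13))) = 1/((-219235 - (-815)*(-802)) + 2*(96 + 16*13)) = 1/((-219235 - 815*802) + 2*(96 + 208)) = 1/((-219235 - 653630) + 2*304) = 1/(-872865 + 608) = 1/(-872257) = -1/872257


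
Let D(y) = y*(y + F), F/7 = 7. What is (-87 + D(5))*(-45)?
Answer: -8235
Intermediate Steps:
F = 49 (F = 7*7 = 49)
D(y) = y*(49 + y) (D(y) = y*(y + 49) = y*(49 + y))
(-87 + D(5))*(-45) = (-87 + 5*(49 + 5))*(-45) = (-87 + 5*54)*(-45) = (-87 + 270)*(-45) = 183*(-45) = -8235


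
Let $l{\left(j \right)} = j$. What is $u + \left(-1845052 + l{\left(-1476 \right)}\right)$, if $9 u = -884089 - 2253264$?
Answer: $- \frac{19756105}{9} \approx -2.1951 \cdot 10^{6}$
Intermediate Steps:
$u = - \frac{3137353}{9}$ ($u = \frac{-884089 - 2253264}{9} = \frac{1}{9} \left(-3137353\right) = - \frac{3137353}{9} \approx -3.486 \cdot 10^{5}$)
$u + \left(-1845052 + l{\left(-1476 \right)}\right) = - \frac{3137353}{9} - 1846528 = - \frac{19756105}{9}$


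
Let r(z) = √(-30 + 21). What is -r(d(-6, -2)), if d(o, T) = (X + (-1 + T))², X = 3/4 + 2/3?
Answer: -3*I ≈ -3.0*I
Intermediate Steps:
X = 17/12 (X = 3*(¼) + 2*(⅓) = ¾ + ⅔ = 17/12 ≈ 1.4167)
d(o, T) = (5/12 + T)² (d(o, T) = (17/12 + (-1 + T))² = (5/12 + T)²)
r(z) = 3*I (r(z) = √(-9) = 3*I)
-r(d(-6, -2)) = -3*I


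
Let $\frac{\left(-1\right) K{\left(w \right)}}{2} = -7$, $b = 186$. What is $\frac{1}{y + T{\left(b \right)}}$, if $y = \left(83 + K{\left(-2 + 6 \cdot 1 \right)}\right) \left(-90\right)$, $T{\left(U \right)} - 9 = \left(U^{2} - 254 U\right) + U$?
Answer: $- \frac{1}{21183} \approx -4.7208 \cdot 10^{-5}$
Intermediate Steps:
$K{\left(w \right)} = 14$ ($K{\left(w \right)} = \left(-2\right) \left(-7\right) = 14$)
$T{\left(U \right)} = 9 + U^{2} - 253 U$ ($T{\left(U \right)} = 9 + \left(\left(U^{2} - 254 U\right) + U\right) = 9 + \left(U^{2} - 253 U\right) = 9 + U^{2} - 253 U$)
$y = -8730$ ($y = \left(83 + 14\right) \left(-90\right) = 97 \left(-90\right) = -8730$)
$\frac{1}{y + T{\left(b \right)}} = \frac{1}{-8730 + \left(9 + 186^{2} - 47058\right)} = \frac{1}{-8730 + \left(9 + 34596 - 47058\right)} = \frac{1}{-8730 - 12453} = \frac{1}{-21183} = - \frac{1}{21183}$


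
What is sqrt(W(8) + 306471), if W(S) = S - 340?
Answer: sqrt(306139) ≈ 553.30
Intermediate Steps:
W(S) = -340 + S
sqrt(W(8) + 306471) = sqrt((-340 + 8) + 306471) = sqrt(-332 + 306471) = sqrt(306139)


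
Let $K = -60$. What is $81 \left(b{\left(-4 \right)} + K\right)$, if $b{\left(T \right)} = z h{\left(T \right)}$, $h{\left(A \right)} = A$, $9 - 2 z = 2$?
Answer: $-5994$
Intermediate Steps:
$z = \frac{7}{2}$ ($z = \frac{9}{2} - 1 = \frac{7}{2} \approx 3.5$)
$b{\left(T \right)} = \frac{7 T}{2}$
$81 \left(b{\left(-4 \right)} + K\right) = 81 \left(\frac{7}{2} \left(-4\right) - 60\right) = 81 \left(-14 - 60\right) = 81 \left(-74\right) = -5994$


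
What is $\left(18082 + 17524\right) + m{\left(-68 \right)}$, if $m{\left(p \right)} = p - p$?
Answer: $35606$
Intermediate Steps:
$m{\left(p \right)} = 0$
$\left(18082 + 17524\right) + m{\left(-68 \right)} = \left(18082 + 17524\right) + 0 = 35606 + 0 = 35606$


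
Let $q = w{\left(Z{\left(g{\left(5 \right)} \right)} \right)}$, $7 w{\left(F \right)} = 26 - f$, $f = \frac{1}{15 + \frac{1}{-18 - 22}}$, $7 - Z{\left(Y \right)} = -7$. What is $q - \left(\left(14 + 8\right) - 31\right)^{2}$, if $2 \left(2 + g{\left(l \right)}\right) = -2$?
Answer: $- \frac{324099}{4193} \approx -77.295$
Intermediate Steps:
$g{\left(l \right)} = -3$ ($g{\left(l \right)} = -2 + \frac{1}{2} \left(-2\right) = -2 - 1 = -3$)
$Z{\left(Y \right)} = 14$ ($Z{\left(Y \right)} = 7 - -7 = 7 + 7 = 14$)
$f = \frac{40}{599}$ ($f = \frac{1}{15 + \frac{1}{-40}} = \frac{1}{15 - \frac{1}{40}} = \frac{1}{\frac{599}{40}} = \frac{40}{599} \approx 0.066778$)
$w{\left(F \right)} = \frac{15534}{4193}$ ($w{\left(F \right)} = \frac{26 - \frac{40}{599}}{7} = \frac{1}{7} \cdot \frac{15534}{599} = \frac{15534}{4193}$)
$q = \frac{15534}{4193} \approx 3.7047$
$q - \left(\left(14 + 8\right) - 31\right)^{2} = \frac{15534}{4193} - \left(\left(14 + 8\right) - 31\right)^{2} = \frac{15534}{4193} - \left(22 - 31\right)^{2} = \frac{15534}{4193} - \left(-9\right)^{2} = \frac{15534}{4193} - 81 = - \frac{324099}{4193}$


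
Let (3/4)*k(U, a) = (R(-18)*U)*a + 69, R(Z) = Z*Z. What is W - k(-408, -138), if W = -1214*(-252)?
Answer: -24017492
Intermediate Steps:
R(Z) = Z**2
k(U, a) = 92 + 432*U*a (k(U, a) = 4*(((-18)**2*U)*a + 69)/3 = 4*((324*U)*a + 69)/3 = 4*(324*U*a + 69)/3 = 4*(69 + 324*U*a)/3 = 92 + 432*U*a)
W = 305928
W - k(-408, -138) = 305928 - (92 + 432*(-408)*(-138)) = 305928 - (92 + 24323328) = 305928 - 1*24323420 = 305928 - 24323420 = -24017492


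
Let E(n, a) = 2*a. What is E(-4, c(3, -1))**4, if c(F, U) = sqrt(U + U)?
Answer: 64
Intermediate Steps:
c(F, U) = sqrt(2)*sqrt(U) (c(F, U) = sqrt(2*U) = sqrt(2)*sqrt(U))
E(-4, c(3, -1))**4 = (2*(sqrt(2)*sqrt(-1)))**4 = (2*(sqrt(2)*I))**4 = (2*(I*sqrt(2)))**4 = (2*I*sqrt(2))**4 = 64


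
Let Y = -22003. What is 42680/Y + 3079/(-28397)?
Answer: -1279731197/624819191 ≈ -2.0482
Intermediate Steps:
42680/Y + 3079/(-28397) = 42680/(-22003) + 3079/(-28397) = 42680*(-1/22003) + 3079*(-1/28397) = -42680/22003 - 3079/28397 = -1279731197/624819191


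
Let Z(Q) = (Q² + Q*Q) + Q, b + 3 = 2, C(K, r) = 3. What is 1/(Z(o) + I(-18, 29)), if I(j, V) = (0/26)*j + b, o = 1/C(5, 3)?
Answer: -9/4 ≈ -2.2500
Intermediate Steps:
b = -1 (b = -3 + 2 = -1)
o = ⅓ (o = 1/3 = ⅓ ≈ 0.33333)
Z(Q) = Q + 2*Q² (Z(Q) = (Q² + Q²) + Q = 2*Q² + Q = Q + 2*Q²)
I(j, V) = -1 (I(j, V) = (0/26)*j - 1 = (0*(1/26))*j - 1 = 0*j - 1 = 0 - 1 = -1)
1/(Z(o) + I(-18, 29)) = 1/((1 + 2*(⅓))/3 - 1) = 1/((1 + ⅔)/3 - 1) = 1/((⅓)*(5/3) - 1) = 1/(5/9 - 1) = 1/(-4/9) = -9/4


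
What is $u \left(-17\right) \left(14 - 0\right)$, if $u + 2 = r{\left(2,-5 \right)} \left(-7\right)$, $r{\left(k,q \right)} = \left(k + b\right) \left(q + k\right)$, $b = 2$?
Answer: $-19516$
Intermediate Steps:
$r{\left(k,q \right)} = \left(2 + k\right) \left(k + q\right)$ ($r{\left(k,q \right)} = \left(k + 2\right) \left(q + k\right) = \left(2 + k\right) \left(k + q\right)$)
$u = 82$ ($u = -2 + \left(2^{2} + 2 \cdot 2 + 2 \left(-5\right) + 2 \left(-5\right)\right) \left(-7\right) = -2 + \left(4 + 4 - 10 - 10\right) \left(-7\right) = -2 - -84 = -2 + 84 = 82$)
$u \left(-17\right) \left(14 - 0\right) = 82 \left(-17\right) \left(14 - 0\right) = - 1394 \left(14 + 0\right) = \left(-1394\right) 14 = -19516$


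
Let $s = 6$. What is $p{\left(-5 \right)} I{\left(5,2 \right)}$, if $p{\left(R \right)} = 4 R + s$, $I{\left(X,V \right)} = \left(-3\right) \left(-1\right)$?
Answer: $-42$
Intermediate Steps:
$I{\left(X,V \right)} = 3$
$p{\left(R \right)} = 6 + 4 R$ ($p{\left(R \right)} = 4 R + 6 = 6 + 4 R$)
$p{\left(-5 \right)} I{\left(5,2 \right)} = \left(6 + 4 \left(-5\right)\right) 3 = \left(6 - 20\right) 3 = \left(-14\right) 3 = -42$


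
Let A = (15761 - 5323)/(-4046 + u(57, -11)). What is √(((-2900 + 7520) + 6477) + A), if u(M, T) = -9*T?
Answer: 13*√1022703223/3947 ≈ 105.33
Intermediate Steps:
A = -10438/3947 (A = (15761 - 5323)/(-4046 - 9*(-11)) = 10438/(-4046 + 99) = 10438/(-3947) = 10438*(-1/3947) = -10438/3947 ≈ -2.6445)
√(((-2900 + 7520) + 6477) + A) = √(((-2900 + 7520) + 6477) - 10438/3947) = √((4620 + 6477) - 10438/3947) = √(11097 - 10438/3947) = √(43789421/3947) = 13*√1022703223/3947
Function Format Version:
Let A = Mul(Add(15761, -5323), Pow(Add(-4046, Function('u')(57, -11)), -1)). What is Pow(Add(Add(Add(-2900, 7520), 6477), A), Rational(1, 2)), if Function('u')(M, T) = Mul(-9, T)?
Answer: Mul(Rational(13, 3947), Pow(1022703223, Rational(1, 2))) ≈ 105.33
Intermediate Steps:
A = Rational(-10438, 3947) (A = Mul(Add(15761, -5323), Pow(Add(-4046, Mul(-9, -11)), -1)) = Mul(10438, Pow(Add(-4046, 99), -1)) = Mul(10438, Pow(-3947, -1)) = Mul(10438, Rational(-1, 3947)) = Rational(-10438, 3947) ≈ -2.6445)
Pow(Add(Add(Add(-2900, 7520), 6477), A), Rational(1, 2)) = Pow(Add(Add(Add(-2900, 7520), 6477), Rational(-10438, 3947)), Rational(1, 2)) = Pow(Add(Add(4620, 6477), Rational(-10438, 3947)), Rational(1, 2)) = Pow(Add(11097, Rational(-10438, 3947)), Rational(1, 2)) = Pow(Rational(43789421, 3947), Rational(1, 2)) = Mul(Rational(13, 3947), Pow(1022703223, Rational(1, 2)))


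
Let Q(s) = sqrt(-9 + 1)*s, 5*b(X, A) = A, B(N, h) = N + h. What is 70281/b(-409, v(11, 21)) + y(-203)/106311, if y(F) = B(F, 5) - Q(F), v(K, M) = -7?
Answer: -12452739447/248059 + 406*I*sqrt(2)/106311 ≈ -50201.0 + 0.0054009*I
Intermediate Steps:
b(X, A) = A/5
Q(s) = 2*I*s*sqrt(2) (Q(s) = sqrt(-8)*s = (2*I*sqrt(2))*s = 2*I*s*sqrt(2))
y(F) = 5 + F - 2*I*F*sqrt(2) (y(F) = (F + 5) - 2*I*F*sqrt(2) = (5 + F) - 2*I*F*sqrt(2) = 5 + F - 2*I*F*sqrt(2))
70281/b(-409, v(11, 21)) + y(-203)/106311 = 70281/(((1/5)*(-7))) + (5 - 203 - 2*I*(-203)*sqrt(2))/106311 = 70281/(-7/5) + (5 - 203 + 406*I*sqrt(2))*(1/106311) = 70281*(-5/7) + (-198 + 406*I*sqrt(2))*(1/106311) = -351405/7 + (-66/35437 + 406*I*sqrt(2)/106311) = -12452739447/248059 + 406*I*sqrt(2)/106311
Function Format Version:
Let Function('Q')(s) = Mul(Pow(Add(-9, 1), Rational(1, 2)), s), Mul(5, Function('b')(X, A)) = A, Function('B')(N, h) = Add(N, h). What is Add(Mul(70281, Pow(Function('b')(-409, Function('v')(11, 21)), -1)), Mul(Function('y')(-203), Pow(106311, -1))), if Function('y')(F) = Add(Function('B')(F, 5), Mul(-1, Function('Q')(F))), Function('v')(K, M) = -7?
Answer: Add(Rational(-12452739447, 248059), Mul(Rational(406, 106311), I, Pow(2, Rational(1, 2)))) ≈ Add(-50201., Mul(0.0054009, I))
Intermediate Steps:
Function('b')(X, A) = Mul(Rational(1, 5), A)
Function('Q')(s) = Mul(2, I, s, Pow(2, Rational(1, 2))) (Function('Q')(s) = Mul(Pow(-8, Rational(1, 2)), s) = Mul(Mul(2, I, Pow(2, Rational(1, 2))), s) = Mul(2, I, s, Pow(2, Rational(1, 2))))
Function('y')(F) = Add(5, F, Mul(-2, I, F, Pow(2, Rational(1, 2)))) (Function('y')(F) = Add(Add(F, 5), Mul(-1, Mul(2, I, F, Pow(2, Rational(1, 2))))) = Add(Add(5, F), Mul(-2, I, F, Pow(2, Rational(1, 2)))) = Add(5, F, Mul(-2, I, F, Pow(2, Rational(1, 2)))))
Add(Mul(70281, Pow(Function('b')(-409, Function('v')(11, 21)), -1)), Mul(Function('y')(-203), Pow(106311, -1))) = Add(Mul(70281, Pow(Mul(Rational(1, 5), -7), -1)), Mul(Add(5, -203, Mul(-2, I, -203, Pow(2, Rational(1, 2)))), Pow(106311, -1))) = Add(Mul(70281, Pow(Rational(-7, 5), -1)), Mul(Add(5, -203, Mul(406, I, Pow(2, Rational(1, 2)))), Rational(1, 106311))) = Add(Mul(70281, Rational(-5, 7)), Mul(Add(-198, Mul(406, I, Pow(2, Rational(1, 2)))), Rational(1, 106311))) = Add(Rational(-351405, 7), Add(Rational(-66, 35437), Mul(Rational(406, 106311), I, Pow(2, Rational(1, 2))))) = Add(Rational(-12452739447, 248059), Mul(Rational(406, 106311), I, Pow(2, Rational(1, 2))))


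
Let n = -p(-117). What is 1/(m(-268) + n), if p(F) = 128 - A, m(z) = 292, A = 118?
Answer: 1/282 ≈ 0.0035461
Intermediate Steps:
p(F) = 10 (p(F) = 128 - 1*118 = 128 - 118 = 10)
n = -10 (n = -1*10 = -10)
1/(m(-268) + n) = 1/(292 - 10) = 1/282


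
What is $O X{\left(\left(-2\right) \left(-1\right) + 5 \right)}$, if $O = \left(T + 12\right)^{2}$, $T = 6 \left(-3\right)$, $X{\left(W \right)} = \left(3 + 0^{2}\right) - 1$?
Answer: $72$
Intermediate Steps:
$X{\left(W \right)} = 2$ ($X{\left(W \right)} = \left(3 + 0\right) - 1 = 3 - 1 = 2$)
$T = -18$
$O = 36$ ($O = \left(-18 + 12\right)^{2} = \left(-6\right)^{2} = 36$)
$O X{\left(\left(-2\right) \left(-1\right) + 5 \right)} = 36 \cdot 2 = 72$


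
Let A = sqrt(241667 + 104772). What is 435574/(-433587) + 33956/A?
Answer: -435574/433587 + 33956*sqrt(346439)/346439 ≈ 56.686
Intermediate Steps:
A = sqrt(346439) ≈ 588.59
435574/(-433587) + 33956/A = 435574/(-433587) + 33956/(sqrt(346439)) = 435574*(-1/433587) + 33956*(sqrt(346439)/346439) = -435574/433587 + 33956*sqrt(346439)/346439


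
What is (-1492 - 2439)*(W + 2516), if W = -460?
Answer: -8082136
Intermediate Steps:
(-1492 - 2439)*(W + 2516) = (-1492 - 2439)*(-460 + 2516) = -3931*2056 = -8082136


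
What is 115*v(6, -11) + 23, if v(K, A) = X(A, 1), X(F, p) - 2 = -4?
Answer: -207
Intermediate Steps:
X(F, p) = -2 (X(F, p) = 2 - 4 = -2)
v(K, A) = -2
115*v(6, -11) + 23 = 115*(-2) + 23 = -230 + 23 = -207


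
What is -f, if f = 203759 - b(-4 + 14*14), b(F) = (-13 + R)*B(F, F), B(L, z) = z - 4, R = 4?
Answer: -205451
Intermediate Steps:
B(L, z) = -4 + z
b(F) = 36 - 9*F (b(F) = (-13 + 4)*(-4 + F) = -9*(-4 + F) = 36 - 9*F)
f = 205451 (f = 203759 - (36 - 9*(-4 + 14*14)) = 203759 - (36 - 9*(-4 + 196)) = 203759 - (36 - 9*192) = 203759 - (36 - 1728) = 203759 - 1*(-1692) = 203759 + 1692 = 205451)
-f = -1*205451 = -205451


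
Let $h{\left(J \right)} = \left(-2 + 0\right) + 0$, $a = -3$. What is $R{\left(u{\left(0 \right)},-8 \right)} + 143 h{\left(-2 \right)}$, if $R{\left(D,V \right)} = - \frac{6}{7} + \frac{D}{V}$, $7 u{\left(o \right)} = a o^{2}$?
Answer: $- \frac{2008}{7} \approx -286.86$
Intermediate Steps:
$h{\left(J \right)} = -2$ ($h{\left(J \right)} = -2 + 0 = -2$)
$u{\left(o \right)} = - \frac{3 o^{2}}{7}$ ($u{\left(o \right)} = \frac{\left(-3\right) o^{2}}{7} = - \frac{3 o^{2}}{7}$)
$R{\left(D,V \right)} = - \frac{6}{7} + \frac{D}{V}$ ($R{\left(D,V \right)} = \left(-6\right) \frac{1}{7} + \frac{D}{V} = - \frac{6}{7} + \frac{D}{V}$)
$R{\left(u{\left(0 \right)},-8 \right)} + 143 h{\left(-2 \right)} = \left(- \frac{6}{7} + \frac{\left(- \frac{3}{7}\right) 0^{2}}{-8}\right) + 143 \left(-2\right) = \left(- \frac{6}{7} + \left(- \frac{3}{7}\right) 0 \left(- \frac{1}{8}\right)\right) - 286 = \left(- \frac{6}{7} + 0 \left(- \frac{1}{8}\right)\right) - 286 = \left(- \frac{6}{7} + 0\right) - 286 = - \frac{6}{7} - 286 = - \frac{2008}{7}$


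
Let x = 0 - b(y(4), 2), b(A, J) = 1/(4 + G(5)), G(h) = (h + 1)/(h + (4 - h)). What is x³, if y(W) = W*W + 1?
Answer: -8/1331 ≈ -0.0060105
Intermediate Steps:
G(h) = ¼ + h/4 (G(h) = (1 + h)/4 = (1 + h)*(¼) = ¼ + h/4)
y(W) = 1 + W² (y(W) = W² + 1 = 1 + W²)
b(A, J) = 2/11 (b(A, J) = 1/(4 + (¼ + (¼)*5)) = 1/(4 + (¼ + 5/4)) = 1/(4 + 3/2) = 1/(11/2) = 2/11)
x = -2/11 (x = 0 - 1*2/11 = 0 - 2/11 = -2/11 ≈ -0.18182)
x³ = (-2/11)³ = -8/1331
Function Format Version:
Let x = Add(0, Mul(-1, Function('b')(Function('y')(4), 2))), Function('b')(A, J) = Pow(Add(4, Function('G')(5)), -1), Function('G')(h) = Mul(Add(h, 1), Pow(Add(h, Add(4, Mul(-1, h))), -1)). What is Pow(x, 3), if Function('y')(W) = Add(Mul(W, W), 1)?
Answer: Rational(-8, 1331) ≈ -0.0060105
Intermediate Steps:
Function('G')(h) = Add(Rational(1, 4), Mul(Rational(1, 4), h)) (Function('G')(h) = Mul(Add(1, h), Pow(4, -1)) = Mul(Add(1, h), Rational(1, 4)) = Add(Rational(1, 4), Mul(Rational(1, 4), h)))
Function('y')(W) = Add(1, Pow(W, 2)) (Function('y')(W) = Add(Pow(W, 2), 1) = Add(1, Pow(W, 2)))
Function('b')(A, J) = Rational(2, 11) (Function('b')(A, J) = Pow(Add(4, Add(Rational(1, 4), Mul(Rational(1, 4), 5))), -1) = Pow(Add(4, Add(Rational(1, 4), Rational(5, 4))), -1) = Pow(Add(4, Rational(3, 2)), -1) = Pow(Rational(11, 2), -1) = Rational(2, 11))
x = Rational(-2, 11) (x = Add(0, Mul(-1, Rational(2, 11))) = Add(0, Rational(-2, 11)) = Rational(-2, 11) ≈ -0.18182)
Pow(x, 3) = Pow(Rational(-2, 11), 3) = Rational(-8, 1331)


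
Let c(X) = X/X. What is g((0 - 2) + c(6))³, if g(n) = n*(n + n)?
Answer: 8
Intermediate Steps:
c(X) = 1
g(n) = 2*n² (g(n) = n*(2*n) = 2*n²)
g((0 - 2) + c(6))³ = (2*((0 - 2) + 1)²)³ = (2*(-2 + 1)²)³ = (2*(-1)²)³ = (2*1)³ = 2³ = 8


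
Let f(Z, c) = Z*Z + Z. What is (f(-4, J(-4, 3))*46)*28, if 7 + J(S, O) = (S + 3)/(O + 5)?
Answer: 15456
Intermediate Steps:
J(S, O) = -7 + (3 + S)/(5 + O) (J(S, O) = -7 + (S + 3)/(O + 5) = -7 + (3 + S)/(5 + O))
f(Z, c) = Z + Z² (f(Z, c) = Z² + Z = Z + Z²)
(f(-4, J(-4, 3))*46)*28 = (-4*(1 - 4)*46)*28 = (-4*(-3)*46)*28 = (12*46)*28 = 552*28 = 15456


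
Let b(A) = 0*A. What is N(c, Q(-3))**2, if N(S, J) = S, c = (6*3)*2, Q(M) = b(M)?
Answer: 1296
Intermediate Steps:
b(A) = 0
Q(M) = 0
c = 36 (c = 18*2 = 36)
N(c, Q(-3))**2 = 36**2 = 1296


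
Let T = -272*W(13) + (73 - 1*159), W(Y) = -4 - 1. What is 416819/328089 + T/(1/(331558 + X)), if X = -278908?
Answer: 22006930989719/328089 ≈ 6.7076e+7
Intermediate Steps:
W(Y) = -5
T = 1274 (T = -272*(-5) + (73 - 1*159) = 1360 + (73 - 159) = 1360 - 86 = 1274)
416819/328089 + T/(1/(331558 + X)) = 416819/328089 + 1274/(1/(331558 - 278908)) = 416819*(1/328089) + 1274/(1/52650) = 416819/328089 + 1274/(1/52650) = 416819/328089 + 1274*52650 = 416819/328089 + 67076100 = 22006930989719/328089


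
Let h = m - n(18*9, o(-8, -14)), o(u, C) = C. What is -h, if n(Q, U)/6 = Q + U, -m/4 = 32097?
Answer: 129276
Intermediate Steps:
m = -128388 (m = -4*32097 = -128388)
n(Q, U) = 6*Q + 6*U (n(Q, U) = 6*(Q + U) = 6*Q + 6*U)
h = -129276 (h = -128388 - (6*(18*9) + 6*(-14)) = -128388 - (6*162 - 84) = -128388 - (972 - 84) = -128388 - 1*888 = -128388 - 888 = -129276)
-h = -1*(-129276) = 129276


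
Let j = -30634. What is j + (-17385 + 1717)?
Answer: -46302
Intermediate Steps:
j + (-17385 + 1717) = -30634 + (-17385 + 1717) = -30634 - 15668 = -46302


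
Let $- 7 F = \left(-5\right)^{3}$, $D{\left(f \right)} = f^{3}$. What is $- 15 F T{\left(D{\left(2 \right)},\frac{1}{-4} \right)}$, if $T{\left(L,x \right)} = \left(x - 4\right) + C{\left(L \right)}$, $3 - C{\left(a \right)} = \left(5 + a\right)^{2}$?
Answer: $\frac{1276875}{28} \approx 45603.0$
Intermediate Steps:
$C{\left(a \right)} = 3 - \left(5 + a\right)^{2}$
$T{\left(L,x \right)} = -1 + x - \left(5 + L\right)^{2}$ ($T{\left(L,x \right)} = \left(x - 4\right) - \left(-3 + \left(5 + L\right)^{2}\right) = \left(-4 + x\right) - \left(-3 + \left(5 + L\right)^{2}\right) = -1 + x - \left(5 + L\right)^{2}$)
$F = \frac{125}{7}$ ($F = - \frac{\left(-5\right)^{3}}{7} = \left(- \frac{1}{7}\right) \left(-125\right) = \frac{125}{7} \approx 17.857$)
$- 15 F T{\left(D{\left(2 \right)},\frac{1}{-4} \right)} = \left(-15\right) \frac{125}{7} \left(-1 + \frac{1}{-4} - \left(5 + 2^{3}\right)^{2}\right) = - \frac{1875 \left(-1 - \frac{1}{4} - \left(5 + 8\right)^{2}\right)}{7} = - \frac{1875 \left(-1 - \frac{1}{4} - 13^{2}\right)}{7} = - \frac{1875 \left(-1 - \frac{1}{4} - 169\right)}{7} = \left(- \frac{1875}{7}\right) \left(- \frac{681}{4}\right) = \frac{1276875}{28}$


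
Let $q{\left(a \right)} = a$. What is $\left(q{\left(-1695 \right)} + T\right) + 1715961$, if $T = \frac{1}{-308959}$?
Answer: $\frac{529637909093}{308959} \approx 1.7143 \cdot 10^{6}$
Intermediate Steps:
$T = - \frac{1}{308959} \approx -3.2367 \cdot 10^{-6}$
$\left(q{\left(-1695 \right)} + T\right) + 1715961 = \left(-1695 - \frac{1}{308959}\right) + 1715961 = - \frac{523685506}{308959} + 1715961 = \frac{529637909093}{308959}$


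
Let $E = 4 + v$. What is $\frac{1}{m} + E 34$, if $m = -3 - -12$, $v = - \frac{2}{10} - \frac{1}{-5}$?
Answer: $\frac{1225}{9} \approx 136.11$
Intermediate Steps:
$v = 0$ ($v = \left(-2\right) \frac{1}{10} - - \frac{1}{5} = - \frac{1}{5} + \frac{1}{5} = 0$)
$E = 4$ ($E = 4 + 0 = 4$)
$m = 9$ ($m = -3 + 12 = 9$)
$\frac{1}{m} + E 34 = \frac{1}{9} + 4 \cdot 34 = \frac{1}{9} + 136 = \frac{1225}{9}$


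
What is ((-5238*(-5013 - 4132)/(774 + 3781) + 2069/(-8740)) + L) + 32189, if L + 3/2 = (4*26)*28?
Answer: 363197087551/7962140 ≈ 45616.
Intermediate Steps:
L = 5821/2 (L = -3/2 + (4*26)*28 = -3/2 + 104*28 = -3/2 + 2912 = 5821/2 ≈ 2910.5)
((-5238*(-5013 - 4132)/(774 + 3781) + 2069/(-8740)) + L) + 32189 = ((-5238*(-5013 - 4132)/(774 + 3781) + 2069/(-8740)) + 5821/2) + 32189 = ((-5238/(4555/(-9145)) + 2069*(-1/8740)) + 5821/2) + 32189 = ((-5238/(4555*(-1/9145)) - 2069/8740) + 5821/2) + 32189 = ((-5238/(-911/1829) - 2069/8740) + 5821/2) + 32189 = ((-5238*(-1829/911) - 2069/8740) + 5821/2) + 32189 = ((9580302/911 - 2069/8740) + 5821/2) + 32189 = (83729954621/7962140 + 5821/2) + 32189 = 106903763091/7962140 + 32189 = 363197087551/7962140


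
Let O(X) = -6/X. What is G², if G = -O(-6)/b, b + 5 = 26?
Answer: 1/441 ≈ 0.0022676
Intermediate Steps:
b = 21 (b = -5 + 26 = 21)
G = -1/21 (G = -(-6/(-6))/21 = -(-6*(-⅙))/21 = -1/21 ≈ -0.047619)
G² = (-1/21)² = 1/441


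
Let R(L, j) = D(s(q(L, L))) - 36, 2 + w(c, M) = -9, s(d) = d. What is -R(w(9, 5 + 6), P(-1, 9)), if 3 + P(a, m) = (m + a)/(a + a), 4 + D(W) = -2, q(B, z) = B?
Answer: 42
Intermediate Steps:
D(W) = -6 (D(W) = -4 - 2 = -6)
w(c, M) = -11 (w(c, M) = -2 - 9 = -11)
P(a, m) = -3 + (a + m)/(2*a) (P(a, m) = -3 + (m + a)/(a + a) = -3 + (a + m)/((2*a)) = -3 + (a + m)*(1/(2*a)) = -3 + (a + m)/(2*a))
R(L, j) = -42 (R(L, j) = -6 - 36 = -42)
-R(w(9, 5 + 6), P(-1, 9)) = -1*(-42) = 42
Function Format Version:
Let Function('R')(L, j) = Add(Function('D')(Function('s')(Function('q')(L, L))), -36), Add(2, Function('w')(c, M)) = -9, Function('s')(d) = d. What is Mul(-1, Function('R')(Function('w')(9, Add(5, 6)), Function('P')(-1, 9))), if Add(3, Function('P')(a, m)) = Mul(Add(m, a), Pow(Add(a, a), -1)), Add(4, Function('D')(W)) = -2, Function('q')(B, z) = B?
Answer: 42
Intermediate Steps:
Function('D')(W) = -6 (Function('D')(W) = Add(-4, -2) = -6)
Function('w')(c, M) = -11 (Function('w')(c, M) = Add(-2, -9) = -11)
Function('P')(a, m) = Add(-3, Mul(Rational(1, 2), Pow(a, -1), Add(a, m))) (Function('P')(a, m) = Add(-3, Mul(Add(m, a), Pow(Add(a, a), -1))) = Add(-3, Mul(Add(a, m), Pow(Mul(2, a), -1))) = Add(-3, Mul(Add(a, m), Mul(Rational(1, 2), Pow(a, -1)))) = Add(-3, Mul(Rational(1, 2), Pow(a, -1), Add(a, m))))
Function('R')(L, j) = -42 (Function('R')(L, j) = Add(-6, -36) = -42)
Mul(-1, Function('R')(Function('w')(9, Add(5, 6)), Function('P')(-1, 9))) = Mul(-1, -42) = 42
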